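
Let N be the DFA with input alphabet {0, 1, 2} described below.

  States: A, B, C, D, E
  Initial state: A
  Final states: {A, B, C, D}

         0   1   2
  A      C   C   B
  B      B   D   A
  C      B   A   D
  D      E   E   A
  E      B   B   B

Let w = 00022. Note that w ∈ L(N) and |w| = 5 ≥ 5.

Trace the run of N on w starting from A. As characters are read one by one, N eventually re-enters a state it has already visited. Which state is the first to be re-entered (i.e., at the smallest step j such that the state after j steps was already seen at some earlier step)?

State sequence: A -0-> C -0-> B -0-> B -2-> A -2-> B
First repeat at step 3: B was already visited.

The earliest repeat is at step j = 3: N is in B, which it already visited at step i = 2.
With |Q| = 5, pigeonhole forces a state repeat no later than step 5; the substring read between the first and second visits to that state can be pumped.

B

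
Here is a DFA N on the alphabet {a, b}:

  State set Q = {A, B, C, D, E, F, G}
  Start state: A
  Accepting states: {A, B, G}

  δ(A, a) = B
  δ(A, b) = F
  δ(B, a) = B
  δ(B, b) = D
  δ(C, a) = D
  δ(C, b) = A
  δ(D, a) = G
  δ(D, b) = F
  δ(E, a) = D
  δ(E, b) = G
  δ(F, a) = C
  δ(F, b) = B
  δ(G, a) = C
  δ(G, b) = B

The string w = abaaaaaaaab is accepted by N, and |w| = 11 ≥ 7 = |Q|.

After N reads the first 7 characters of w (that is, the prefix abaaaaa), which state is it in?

C

State sequence: A -a-> B -b-> D -a-> G -a-> C -a-> D -a-> G -a-> C

After reading 7 characters, N is in state C.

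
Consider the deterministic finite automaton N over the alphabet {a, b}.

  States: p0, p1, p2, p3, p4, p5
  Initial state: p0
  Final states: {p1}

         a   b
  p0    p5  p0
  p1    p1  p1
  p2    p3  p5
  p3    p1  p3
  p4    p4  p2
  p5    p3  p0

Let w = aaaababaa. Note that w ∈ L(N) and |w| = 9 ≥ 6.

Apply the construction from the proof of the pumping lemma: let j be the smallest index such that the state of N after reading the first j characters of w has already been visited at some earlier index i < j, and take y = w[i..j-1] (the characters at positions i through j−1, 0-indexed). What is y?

State sequence: p0 -a-> p5 -a-> p3 -a-> p1 -a-> p1 -b-> p1 -a-> p1 -b-> p1 -a-> p1 -a-> p1
First repeat at step 4: p1 was already visited.

So i = 3, j = 4, giving x = w[0:3] = aaa, y = w[3:4] = a, z = w[4:9] = babaa.
Check: |xy| = 4 ≤ 6 and |y| = 1 ≥ 1. Reading y takes N from p1 back to p1, so every xyⁱz is accepted.
Since N has 6 states, any run of length ≥ 6 visits 6+1 states, so by pigeonhole some state repeats within the first 6 steps — that repeat gives the pumpable loop.

a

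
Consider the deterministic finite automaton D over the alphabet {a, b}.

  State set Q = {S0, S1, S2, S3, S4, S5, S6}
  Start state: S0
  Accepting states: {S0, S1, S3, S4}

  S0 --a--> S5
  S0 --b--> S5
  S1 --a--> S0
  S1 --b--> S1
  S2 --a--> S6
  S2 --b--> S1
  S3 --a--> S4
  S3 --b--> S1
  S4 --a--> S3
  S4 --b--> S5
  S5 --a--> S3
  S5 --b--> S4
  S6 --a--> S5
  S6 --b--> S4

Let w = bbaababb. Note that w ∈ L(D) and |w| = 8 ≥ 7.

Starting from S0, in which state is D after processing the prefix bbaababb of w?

State sequence: S0 -b-> S5 -b-> S4 -a-> S3 -a-> S4 -b-> S5 -a-> S3 -b-> S1 -b-> S1

After reading 8 characters, D is in state S1.

S1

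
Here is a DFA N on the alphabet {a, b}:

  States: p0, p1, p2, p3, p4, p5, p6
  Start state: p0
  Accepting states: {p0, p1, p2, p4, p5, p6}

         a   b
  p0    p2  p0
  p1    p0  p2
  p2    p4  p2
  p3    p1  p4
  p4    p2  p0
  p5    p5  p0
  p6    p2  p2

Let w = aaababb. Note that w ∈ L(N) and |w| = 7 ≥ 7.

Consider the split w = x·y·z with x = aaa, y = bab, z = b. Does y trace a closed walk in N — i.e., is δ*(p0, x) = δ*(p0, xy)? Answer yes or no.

State sequence: p0 -a-> p2 -a-> p4 -a-> p2 -b-> p2 -a-> p4 -b-> p0

After x (step 3): p2. After xy (step 6): p0.
They differ (p2 ≠ p0), so y is not a cycle from the state after x; this split is not the one the pumping-lemma construction produces, and pumping y need not keep the string in L(N).

no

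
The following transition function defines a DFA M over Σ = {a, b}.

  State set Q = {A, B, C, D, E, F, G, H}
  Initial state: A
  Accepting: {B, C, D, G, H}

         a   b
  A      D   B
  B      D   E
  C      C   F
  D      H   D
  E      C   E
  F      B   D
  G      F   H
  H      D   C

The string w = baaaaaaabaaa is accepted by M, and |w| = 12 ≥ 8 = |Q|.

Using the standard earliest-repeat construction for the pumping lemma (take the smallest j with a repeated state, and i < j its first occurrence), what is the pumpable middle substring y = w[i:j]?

Run of M on w = b a a a a a a a b a a a:
  step 0: A  (start)
  step 1: B  (read b: A→B)
  step 2: D  (read a: B→D)
  step 3: H  (read a: D→H)
  step 4: D  (read a: H→D)   ← first repeat (D seen earlier)
  step 5: H  (read a: D→H)
  step 6: D  (read a: H→D)
  step 7: H  (read a: D→H)
  step 8: D  (read a: H→D)
  step 9: D  (read b: D→D)
  step 10: H  (read a: D→H)
  step 11: D  (read a: H→D)
  step 12: H  (read a: D→H)

So i = 2, j = 4, giving x = w[0:2] = ba, y = w[2:4] = aa, z = w[4:12] = aaaabaaa.
Check: |xy| = 4 ≤ 8 and |y| = 2 ≥ 1. Reading y takes M from D back to D, so every xyⁱz is accepted.

aa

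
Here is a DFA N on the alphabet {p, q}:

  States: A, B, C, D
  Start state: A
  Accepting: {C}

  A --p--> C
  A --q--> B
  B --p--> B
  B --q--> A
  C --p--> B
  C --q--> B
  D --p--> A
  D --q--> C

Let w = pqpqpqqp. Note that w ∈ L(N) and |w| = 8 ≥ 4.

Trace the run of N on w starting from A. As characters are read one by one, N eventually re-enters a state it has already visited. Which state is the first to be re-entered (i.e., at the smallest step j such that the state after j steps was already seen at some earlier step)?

B

State sequence: A -p-> C -q-> B -p-> B -q-> A -p-> C -q-> B -q-> A -p-> C
First repeat at step 3: B was already visited.

The earliest repeat is at step j = 3: N is in B, which it already visited at step i = 2.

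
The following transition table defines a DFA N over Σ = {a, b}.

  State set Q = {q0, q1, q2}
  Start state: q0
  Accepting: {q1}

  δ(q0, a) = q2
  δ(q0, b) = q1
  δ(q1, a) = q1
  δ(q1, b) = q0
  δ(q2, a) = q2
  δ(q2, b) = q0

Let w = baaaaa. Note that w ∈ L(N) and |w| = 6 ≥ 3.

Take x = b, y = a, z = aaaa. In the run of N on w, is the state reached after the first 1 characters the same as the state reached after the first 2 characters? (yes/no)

Run of N on the first 2 characters of w = b a:
  step 0: q0  (start)
  step 1: q1  (read b: q0→q1)
  step 2: q1  (read a: q1→q1)

After x (step 1): q1. After xy (step 2): q1.
They match, so y = a drives N around a cycle from q1 back to itself; pumping y any number of times keeps N in q1 before reading z, and xyⁱz ∈ L(N) for every i ≥ 0.

yes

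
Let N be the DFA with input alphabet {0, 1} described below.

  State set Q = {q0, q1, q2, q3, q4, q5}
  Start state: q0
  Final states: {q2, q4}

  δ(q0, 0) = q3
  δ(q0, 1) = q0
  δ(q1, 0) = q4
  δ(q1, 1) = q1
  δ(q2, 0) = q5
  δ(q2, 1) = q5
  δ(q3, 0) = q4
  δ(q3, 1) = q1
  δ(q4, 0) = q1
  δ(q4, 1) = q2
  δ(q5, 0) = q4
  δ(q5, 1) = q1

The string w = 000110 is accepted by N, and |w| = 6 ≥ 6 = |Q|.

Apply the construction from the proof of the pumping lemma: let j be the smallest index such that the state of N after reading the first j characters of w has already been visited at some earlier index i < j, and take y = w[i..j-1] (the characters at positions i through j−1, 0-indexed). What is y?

State sequence: q0 -0-> q3 -0-> q4 -0-> q1 -1-> q1 -1-> q1 -0-> q4
First repeat at step 4: q1 was already visited.

So i = 3, j = 4, giving x = w[0:3] = 000, y = w[3:4] = 1, z = w[4:6] = 10.
Check: |xy| = 4 ≤ 6 and |y| = 1 ≥ 1. Reading y takes N from q1 back to q1, so every xyⁱz is accepted.

1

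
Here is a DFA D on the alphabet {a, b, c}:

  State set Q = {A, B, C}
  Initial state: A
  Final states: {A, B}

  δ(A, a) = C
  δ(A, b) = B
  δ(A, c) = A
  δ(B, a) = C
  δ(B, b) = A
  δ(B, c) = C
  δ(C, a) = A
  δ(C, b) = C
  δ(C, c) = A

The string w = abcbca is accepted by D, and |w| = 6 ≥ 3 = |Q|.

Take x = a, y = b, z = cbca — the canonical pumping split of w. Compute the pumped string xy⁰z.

xy⁰z = xz = a·cbca = acbca.
Reading y = b takes D from C back to C, so after x the machine is still in C, and z then leads to the accepting state A. Hence acbca ∈ L(D).

acbca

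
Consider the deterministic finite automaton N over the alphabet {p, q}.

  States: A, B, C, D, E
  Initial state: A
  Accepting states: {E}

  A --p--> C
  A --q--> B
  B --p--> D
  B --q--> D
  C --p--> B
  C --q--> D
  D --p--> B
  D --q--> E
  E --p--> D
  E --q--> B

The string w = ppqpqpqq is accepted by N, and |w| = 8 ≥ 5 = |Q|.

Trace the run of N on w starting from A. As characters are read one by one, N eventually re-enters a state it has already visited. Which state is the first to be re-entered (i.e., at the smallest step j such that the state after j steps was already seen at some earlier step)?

State sequence: A -p-> C -p-> B -q-> D -p-> B -q-> D -p-> B -q-> D -q-> E
First repeat at step 4: B was already visited.

The earliest repeat is at step j = 4: N is in B, which it already visited at step i = 2.
Since N has 5 states, any run of length ≥ 5 visits 5+1 states, so by pigeonhole some state repeats within the first 5 steps — that repeat gives the pumpable loop.

B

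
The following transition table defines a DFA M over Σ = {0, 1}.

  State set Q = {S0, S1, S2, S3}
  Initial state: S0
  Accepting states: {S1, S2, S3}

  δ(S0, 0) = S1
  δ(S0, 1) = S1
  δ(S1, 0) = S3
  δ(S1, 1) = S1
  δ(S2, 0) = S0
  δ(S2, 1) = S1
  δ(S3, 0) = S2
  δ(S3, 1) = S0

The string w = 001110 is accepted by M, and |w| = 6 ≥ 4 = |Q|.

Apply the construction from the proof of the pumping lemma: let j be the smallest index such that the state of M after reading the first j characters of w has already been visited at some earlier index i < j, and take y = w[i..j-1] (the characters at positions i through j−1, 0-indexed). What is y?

001

State sequence: S0 -0-> S1 -0-> S3 -1-> S0 -1-> S1 -1-> S1 -0-> S3
First repeat at step 3: S0 was already visited.

So i = 0, j = 3, giving x = w[0:0] = ε, y = w[0:3] = 001, z = w[3:6] = 110.
Check: |xy| = 3 ≤ 4 and |y| = 3 ≥ 1. Reading y takes M from S0 back to S0, so every xyⁱz is accepted.
The DFA has 4 states, so the proof of the pumping lemma guarantees a repeated state among the first 4+1 visited; the segment between the two visits is the pumpable y.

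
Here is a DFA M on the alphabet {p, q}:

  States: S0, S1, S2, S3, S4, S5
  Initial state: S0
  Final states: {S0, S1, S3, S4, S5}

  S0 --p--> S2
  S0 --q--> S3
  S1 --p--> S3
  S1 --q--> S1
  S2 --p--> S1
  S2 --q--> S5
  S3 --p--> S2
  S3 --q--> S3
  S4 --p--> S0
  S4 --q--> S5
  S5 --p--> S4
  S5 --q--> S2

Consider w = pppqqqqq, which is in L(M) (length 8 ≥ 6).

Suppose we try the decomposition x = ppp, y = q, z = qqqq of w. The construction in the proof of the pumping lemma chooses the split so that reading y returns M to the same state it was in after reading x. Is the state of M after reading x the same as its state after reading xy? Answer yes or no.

Run of M on the first 4 characters of w = p p p q:
  step 0: S0  (start)
  step 1: S2  (read p: S0→S2)
  step 2: S1  (read p: S2→S1)
  step 3: S3  (read p: S1→S3)
  step 4: S3  (read q: S3→S3)

After x (step 3): S3. After xy (step 4): S3.
They match, so y = q drives M around a cycle from S3 back to itself; pumping y any number of times keeps M in S3 before reading z, and xyⁱz ∈ L(M) for every i ≥ 0.

yes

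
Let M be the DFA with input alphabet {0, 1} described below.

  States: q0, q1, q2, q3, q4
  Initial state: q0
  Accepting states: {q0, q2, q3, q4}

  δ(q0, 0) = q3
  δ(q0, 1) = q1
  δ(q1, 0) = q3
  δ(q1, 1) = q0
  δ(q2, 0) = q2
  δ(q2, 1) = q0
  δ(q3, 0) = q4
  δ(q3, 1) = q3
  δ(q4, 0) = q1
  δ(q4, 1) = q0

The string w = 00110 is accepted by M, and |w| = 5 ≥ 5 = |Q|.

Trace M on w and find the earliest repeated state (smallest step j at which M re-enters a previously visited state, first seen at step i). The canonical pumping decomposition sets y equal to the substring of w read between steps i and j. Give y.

001

State sequence: q0 -0-> q3 -0-> q4 -1-> q0 -1-> q1 -0-> q3
First repeat at step 3: q0 was already visited.

So i = 0, j = 3, giving x = w[0:0] = ε, y = w[0:3] = 001, z = w[3:5] = 10.
Check: |xy| = 3 ≤ 5 and |y| = 3 ≥ 1. Reading y takes M from q0 back to q0, so every xyⁱz is accepted.
Pumping length from the standard proof: p = 5 (the number of states). The repeated state found above gives |xy| = j ≤ 5 and |y| = j − i ≥ 1.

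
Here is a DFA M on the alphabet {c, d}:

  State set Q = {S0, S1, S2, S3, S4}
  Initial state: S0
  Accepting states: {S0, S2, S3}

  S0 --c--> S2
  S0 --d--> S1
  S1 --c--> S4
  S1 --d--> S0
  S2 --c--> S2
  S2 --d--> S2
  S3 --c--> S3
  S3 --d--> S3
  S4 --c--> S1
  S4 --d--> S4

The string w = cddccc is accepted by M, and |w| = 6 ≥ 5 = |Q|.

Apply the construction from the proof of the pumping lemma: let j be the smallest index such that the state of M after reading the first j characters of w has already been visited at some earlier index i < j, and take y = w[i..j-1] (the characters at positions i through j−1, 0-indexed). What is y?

State sequence: S0 -c-> S2 -d-> S2 -d-> S2 -c-> S2 -c-> S2 -c-> S2
First repeat at step 2: S2 was already visited.

So i = 1, j = 2, giving x = w[0:1] = c, y = w[1:2] = d, z = w[2:6] = dccc.
Check: |xy| = 2 ≤ 5 and |y| = 1 ≥ 1. Reading y takes M from S2 back to S2, so every xyⁱz is accepted.

d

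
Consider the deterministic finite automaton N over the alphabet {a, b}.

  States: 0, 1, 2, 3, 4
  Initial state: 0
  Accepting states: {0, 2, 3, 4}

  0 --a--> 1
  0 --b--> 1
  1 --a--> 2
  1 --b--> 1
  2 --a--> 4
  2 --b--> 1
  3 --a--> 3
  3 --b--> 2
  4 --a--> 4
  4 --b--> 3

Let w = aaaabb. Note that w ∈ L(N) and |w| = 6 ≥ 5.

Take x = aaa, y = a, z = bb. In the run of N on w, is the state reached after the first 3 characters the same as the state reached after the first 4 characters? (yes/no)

yes

Run of N on the first 4 characters of w = a a a a:
  step 0: 0  (start)
  step 1: 1  (read a: 0→1)
  step 2: 2  (read a: 1→2)
  step 3: 4  (read a: 2→4)
  step 4: 4  (read a: 4→4)

After x (step 3): 4. After xy (step 4): 4.
They match, so y = a drives N around a cycle from 4 back to itself; pumping y any number of times keeps N in 4 before reading z, and xyⁱz ∈ L(N) for every i ≥ 0.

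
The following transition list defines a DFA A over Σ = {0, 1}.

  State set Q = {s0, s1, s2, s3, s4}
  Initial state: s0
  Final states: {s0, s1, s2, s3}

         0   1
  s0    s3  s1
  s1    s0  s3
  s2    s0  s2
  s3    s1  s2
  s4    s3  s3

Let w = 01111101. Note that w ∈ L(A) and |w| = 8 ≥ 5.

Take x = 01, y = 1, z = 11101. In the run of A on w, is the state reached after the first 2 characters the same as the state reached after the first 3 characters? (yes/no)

Run of A on the first 3 characters of w = 0 1 1:
  step 0: s0  (start)
  step 1: s3  (read 0: s0→s3)
  step 2: s2  (read 1: s3→s2)
  step 3: s2  (read 1: s2→s2)

After x (step 2): s2. After xy (step 3): s2.
They match, so y = 1 drives A around a cycle from s2 back to itself; pumping y any number of times keeps A in s2 before reading z, and xyⁱz ∈ L(A) for every i ≥ 0.

yes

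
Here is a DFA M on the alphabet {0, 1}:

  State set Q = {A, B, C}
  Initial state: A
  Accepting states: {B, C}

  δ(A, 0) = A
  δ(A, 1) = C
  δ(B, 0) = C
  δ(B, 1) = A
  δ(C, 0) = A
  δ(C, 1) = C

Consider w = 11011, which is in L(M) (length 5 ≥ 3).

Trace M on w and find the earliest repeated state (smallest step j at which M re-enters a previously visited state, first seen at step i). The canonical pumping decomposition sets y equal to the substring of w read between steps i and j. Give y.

1

Run of M on w = 1 1 0 1 1:
  step 0: A  (start)
  step 1: C  (read 1: A→C)
  step 2: C  (read 1: C→C)   ← first repeat (C seen earlier)
  step 3: A  (read 0: C→A)
  step 4: C  (read 1: A→C)
  step 5: C  (read 1: C→C)

So i = 1, j = 2, giving x = w[0:1] = 1, y = w[1:2] = 1, z = w[2:5] = 011.
Check: |xy| = 2 ≤ 3 and |y| = 1 ≥ 1. Reading y takes M from C back to C, so every xyⁱz is accepted.
The DFA has 3 states, so the proof of the pumping lemma guarantees a repeated state among the first 3+1 visited; the segment between the two visits is the pumpable y.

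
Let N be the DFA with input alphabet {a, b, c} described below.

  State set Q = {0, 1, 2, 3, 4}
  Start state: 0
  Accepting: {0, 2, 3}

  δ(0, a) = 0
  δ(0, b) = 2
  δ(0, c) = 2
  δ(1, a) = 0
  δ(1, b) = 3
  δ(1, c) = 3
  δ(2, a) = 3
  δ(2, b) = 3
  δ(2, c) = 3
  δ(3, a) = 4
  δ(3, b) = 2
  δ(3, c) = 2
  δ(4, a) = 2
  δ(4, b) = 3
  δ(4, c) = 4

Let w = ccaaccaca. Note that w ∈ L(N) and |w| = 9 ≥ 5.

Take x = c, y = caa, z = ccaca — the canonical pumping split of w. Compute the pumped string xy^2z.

ccaacaaccaca

xy^2z = c·caa·caa·ccaca = ccaacaaccaca.
Reading y = caa takes N from 2 back to 2, so after x·y·y the machine is still in 2, and z then leads to the accepting state 3. Hence ccaacaaccaca ∈ L(N).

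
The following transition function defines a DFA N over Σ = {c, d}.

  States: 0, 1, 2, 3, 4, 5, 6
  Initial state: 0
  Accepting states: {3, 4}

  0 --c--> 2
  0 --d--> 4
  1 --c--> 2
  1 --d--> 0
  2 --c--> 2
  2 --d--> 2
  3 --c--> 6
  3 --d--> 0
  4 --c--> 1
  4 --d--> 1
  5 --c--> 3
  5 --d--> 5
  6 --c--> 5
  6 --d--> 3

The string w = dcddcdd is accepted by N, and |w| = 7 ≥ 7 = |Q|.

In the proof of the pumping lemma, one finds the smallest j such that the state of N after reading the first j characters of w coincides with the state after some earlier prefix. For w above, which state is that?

0

Run of N on w = d c d d c d d:
  step 0: 0  (start)
  step 1: 4  (read d: 0→4)
  step 2: 1  (read c: 4→1)
  step 3: 0  (read d: 1→0)   ← first repeat (0 seen earlier)
  step 4: 4  (read d: 0→4)
  step 5: 1  (read c: 4→1)
  step 6: 0  (read d: 1→0)
  step 7: 4  (read d: 0→4)

The earliest repeat is at step j = 3: N is in 0, which it already visited at step i = 0.
The DFA has 7 states, so the proof of the pumping lemma guarantees a repeated state among the first 7+1 visited; the segment between the two visits is the pumpable y.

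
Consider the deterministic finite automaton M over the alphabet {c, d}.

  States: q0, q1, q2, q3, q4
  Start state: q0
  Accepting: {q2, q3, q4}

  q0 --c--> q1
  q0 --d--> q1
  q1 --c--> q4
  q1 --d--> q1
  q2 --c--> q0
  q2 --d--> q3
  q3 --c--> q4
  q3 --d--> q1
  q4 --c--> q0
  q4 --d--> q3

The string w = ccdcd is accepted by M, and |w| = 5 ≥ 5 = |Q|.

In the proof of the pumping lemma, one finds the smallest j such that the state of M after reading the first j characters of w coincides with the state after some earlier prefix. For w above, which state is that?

q4

State sequence: q0 -c-> q1 -c-> q4 -d-> q3 -c-> q4 -d-> q3
First repeat at step 4: q4 was already visited.

The earliest repeat is at step j = 4: M is in q4, which it already visited at step i = 2.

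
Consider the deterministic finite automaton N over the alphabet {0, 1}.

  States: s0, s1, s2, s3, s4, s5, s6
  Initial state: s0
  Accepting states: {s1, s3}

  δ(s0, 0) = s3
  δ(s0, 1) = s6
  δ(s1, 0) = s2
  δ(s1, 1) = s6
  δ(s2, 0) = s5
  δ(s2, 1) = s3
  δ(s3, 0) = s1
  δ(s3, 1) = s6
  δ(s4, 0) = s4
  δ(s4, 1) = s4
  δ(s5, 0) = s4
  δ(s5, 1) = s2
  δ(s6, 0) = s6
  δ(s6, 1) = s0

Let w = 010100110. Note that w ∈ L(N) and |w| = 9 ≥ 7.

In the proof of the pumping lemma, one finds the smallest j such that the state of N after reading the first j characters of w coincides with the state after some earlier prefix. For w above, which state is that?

Run of N on w = 0 1 0 1 0 0 1 1 0:
  step 0: s0  (start)
  step 1: s3  (read 0: s0→s3)
  step 2: s6  (read 1: s3→s6)
  step 3: s6  (read 0: s6→s6)   ← first repeat (s6 seen earlier)
  step 4: s0  (read 1: s6→s0)
  step 5: s3  (read 0: s0→s3)
  step 6: s1  (read 0: s3→s1)
  step 7: s6  (read 1: s1→s6)
  step 8: s0  (read 1: s6→s0)
  step 9: s3  (read 0: s0→s3)

The earliest repeat is at step j = 3: N is in s6, which it already visited at step i = 2.
The DFA has 7 states, so the proof of the pumping lemma guarantees a repeated state among the first 7+1 visited; the segment between the two visits is the pumpable y.

s6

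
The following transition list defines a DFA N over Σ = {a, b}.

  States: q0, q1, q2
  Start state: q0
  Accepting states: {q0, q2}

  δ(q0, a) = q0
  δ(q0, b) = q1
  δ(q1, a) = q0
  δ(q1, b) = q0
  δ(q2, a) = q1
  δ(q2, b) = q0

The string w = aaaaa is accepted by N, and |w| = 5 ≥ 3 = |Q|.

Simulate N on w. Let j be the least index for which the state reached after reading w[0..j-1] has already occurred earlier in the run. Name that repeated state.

Run of N on w = a a a a a:
  step 0: q0  (start)
  step 1: q0  (read a: q0→q0)   ← first repeat (q0 seen earlier)
  step 2: q0  (read a: q0→q0)
  step 3: q0  (read a: q0→q0)
  step 4: q0  (read a: q0→q0)
  step 5: q0  (read a: q0→q0)

The earliest repeat is at step j = 1: N is in q0, which it already visited at step i = 0.
Since N has 3 states, any run of length ≥ 3 visits 3+1 states, so by pigeonhole some state repeats within the first 3 steps — that repeat gives the pumpable loop.

q0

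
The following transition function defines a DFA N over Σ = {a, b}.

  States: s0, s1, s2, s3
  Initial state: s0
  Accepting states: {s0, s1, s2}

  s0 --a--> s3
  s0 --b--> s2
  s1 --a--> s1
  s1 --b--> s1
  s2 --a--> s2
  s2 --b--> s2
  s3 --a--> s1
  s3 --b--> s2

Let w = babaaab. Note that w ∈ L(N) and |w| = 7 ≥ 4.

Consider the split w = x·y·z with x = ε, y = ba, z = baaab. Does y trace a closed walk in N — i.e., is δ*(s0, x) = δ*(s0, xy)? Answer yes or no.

no

Run of N on the first 2 characters of w = b a:
  step 0: s0  (start)
  step 1: s2  (read b: s0→s2)
  step 2: s2  (read a: s2→s2)

After x (step 0): s0. After xy (step 2): s2.
They differ (s0 ≠ s2), so y is not a cycle from the state after x; this split is not the one the pumping-lemma construction produces, and pumping y need not keep the string in L(N).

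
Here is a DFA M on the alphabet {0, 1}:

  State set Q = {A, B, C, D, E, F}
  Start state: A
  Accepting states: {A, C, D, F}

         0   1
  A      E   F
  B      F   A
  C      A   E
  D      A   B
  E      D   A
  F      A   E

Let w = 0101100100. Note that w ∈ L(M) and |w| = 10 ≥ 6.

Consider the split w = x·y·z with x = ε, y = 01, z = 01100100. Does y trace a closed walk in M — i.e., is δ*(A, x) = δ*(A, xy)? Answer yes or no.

yes

State sequence: A -0-> E -1-> A

After x (step 0): A. After xy (step 2): A.
They match, so y = 01 drives M around a cycle from A back to itself; pumping y any number of times keeps M in A before reading z, and xyⁱz ∈ L(M) for every i ≥ 0.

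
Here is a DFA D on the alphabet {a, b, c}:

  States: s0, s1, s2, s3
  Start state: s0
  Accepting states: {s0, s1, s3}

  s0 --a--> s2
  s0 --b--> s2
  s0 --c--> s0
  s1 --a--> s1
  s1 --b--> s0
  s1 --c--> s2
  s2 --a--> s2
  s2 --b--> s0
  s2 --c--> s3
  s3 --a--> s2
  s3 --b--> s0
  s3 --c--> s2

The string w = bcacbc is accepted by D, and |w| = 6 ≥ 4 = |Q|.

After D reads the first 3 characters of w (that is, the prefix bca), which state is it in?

s2

Run of D on the first 3 characters of w = b c a:
  step 0: s0  (start)
  step 1: s2  (read b: s0→s2)
  step 2: s3  (read c: s2→s3)
  step 3: s2  (read a: s3→s2)

After reading 3 characters, D is in state s2.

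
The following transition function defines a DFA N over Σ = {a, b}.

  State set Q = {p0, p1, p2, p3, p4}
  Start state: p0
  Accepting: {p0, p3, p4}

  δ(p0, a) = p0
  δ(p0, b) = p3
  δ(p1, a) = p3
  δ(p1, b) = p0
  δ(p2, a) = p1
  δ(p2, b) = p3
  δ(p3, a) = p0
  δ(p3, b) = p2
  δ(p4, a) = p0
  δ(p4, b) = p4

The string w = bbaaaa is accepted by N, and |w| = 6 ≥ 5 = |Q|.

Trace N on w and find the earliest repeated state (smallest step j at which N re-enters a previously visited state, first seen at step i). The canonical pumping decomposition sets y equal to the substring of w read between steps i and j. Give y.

State sequence: p0 -b-> p3 -b-> p2 -a-> p1 -a-> p3 -a-> p0 -a-> p0
First repeat at step 4: p3 was already visited.

So i = 1, j = 4, giving x = w[0:1] = b, y = w[1:4] = baa, z = w[4:6] = aa.
Check: |xy| = 4 ≤ 5 and |y| = 3 ≥ 1. Reading y takes N from p3 back to p3, so every xyⁱz is accepted.
With |Q| = 5, pigeonhole forces a state repeat no later than step 5; the substring read between the first and second visits to that state can be pumped.

baa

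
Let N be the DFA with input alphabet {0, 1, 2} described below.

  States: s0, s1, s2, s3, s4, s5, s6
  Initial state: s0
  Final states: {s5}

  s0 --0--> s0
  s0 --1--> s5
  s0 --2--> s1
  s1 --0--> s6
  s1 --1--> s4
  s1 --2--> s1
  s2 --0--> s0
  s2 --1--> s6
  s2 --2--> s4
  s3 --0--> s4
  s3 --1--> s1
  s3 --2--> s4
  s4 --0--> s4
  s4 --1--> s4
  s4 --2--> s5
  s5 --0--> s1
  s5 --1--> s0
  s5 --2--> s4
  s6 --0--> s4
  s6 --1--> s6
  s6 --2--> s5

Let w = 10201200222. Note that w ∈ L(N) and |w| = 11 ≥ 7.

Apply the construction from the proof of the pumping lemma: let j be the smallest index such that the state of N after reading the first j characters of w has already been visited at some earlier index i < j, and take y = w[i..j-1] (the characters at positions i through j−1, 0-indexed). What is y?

2

State sequence: s0 -1-> s5 -0-> s1 -2-> s1 -0-> s6 -1-> s6 -2-> s5 -0-> s1 -0-> s6 -2-> s5 -2-> s4 -2-> s5
First repeat at step 3: s1 was already visited.

So i = 2, j = 3, giving x = w[0:2] = 10, y = w[2:3] = 2, z = w[3:11] = 01200222.
Check: |xy| = 3 ≤ 7 and |y| = 1 ≥ 1. Reading y takes N from s1 back to s1, so every xyⁱz is accepted.
Since N has 7 states, any run of length ≥ 7 visits 7+1 states, so by pigeonhole some state repeats within the first 7 steps — that repeat gives the pumpable loop.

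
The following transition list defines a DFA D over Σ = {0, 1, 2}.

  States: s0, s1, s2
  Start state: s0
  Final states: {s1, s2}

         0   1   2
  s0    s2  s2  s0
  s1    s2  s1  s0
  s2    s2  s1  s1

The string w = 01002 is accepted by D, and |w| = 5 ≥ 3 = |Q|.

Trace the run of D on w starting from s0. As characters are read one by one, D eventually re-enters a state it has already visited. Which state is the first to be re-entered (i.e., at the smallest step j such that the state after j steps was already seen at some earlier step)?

s2

Run of D on w = 0 1 0 0 2:
  step 0: s0  (start)
  step 1: s2  (read 0: s0→s2)
  step 2: s1  (read 1: s2→s1)
  step 3: s2  (read 0: s1→s2)   ← first repeat (s2 seen earlier)
  step 4: s2  (read 0: s2→s2)
  step 5: s1  (read 2: s2→s1)

The earliest repeat is at step j = 3: D is in s2, which it already visited at step i = 1.
Since D has 3 states, any run of length ≥ 3 visits 3+1 states, so by pigeonhole some state repeats within the first 3 steps — that repeat gives the pumpable loop.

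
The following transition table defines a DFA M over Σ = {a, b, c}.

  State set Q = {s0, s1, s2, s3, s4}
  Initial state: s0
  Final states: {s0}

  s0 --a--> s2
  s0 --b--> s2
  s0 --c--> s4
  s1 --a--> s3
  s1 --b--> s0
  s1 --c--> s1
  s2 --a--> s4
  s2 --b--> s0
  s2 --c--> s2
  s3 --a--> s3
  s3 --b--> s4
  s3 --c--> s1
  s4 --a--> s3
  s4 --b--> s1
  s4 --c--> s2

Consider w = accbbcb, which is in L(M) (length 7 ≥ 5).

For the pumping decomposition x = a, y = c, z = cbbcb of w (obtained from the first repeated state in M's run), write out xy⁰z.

acbbcb

xy⁰z = xz = a·cbbcb = acbbcb.
Reading y = c takes M from s2 back to s2, so after x the machine is still in s2, and z then leads to the accepting state s0. Hence acbbcb ∈ L(M).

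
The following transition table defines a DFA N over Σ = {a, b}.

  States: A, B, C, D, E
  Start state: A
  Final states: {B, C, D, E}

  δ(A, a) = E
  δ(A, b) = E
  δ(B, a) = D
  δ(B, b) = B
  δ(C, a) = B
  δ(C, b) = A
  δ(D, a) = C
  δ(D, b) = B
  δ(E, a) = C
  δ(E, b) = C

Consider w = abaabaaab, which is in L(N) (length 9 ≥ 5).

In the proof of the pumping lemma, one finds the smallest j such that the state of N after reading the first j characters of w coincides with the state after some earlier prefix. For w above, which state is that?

Run of N on w = a b a a b a a a b:
  step 0: A  (start)
  step 1: E  (read a: A→E)
  step 2: C  (read b: E→C)
  step 3: B  (read a: C→B)
  step 4: D  (read a: B→D)
  step 5: B  (read b: D→B)   ← first repeat (B seen earlier)
  step 6: D  (read a: B→D)
  step 7: C  (read a: D→C)
  step 8: B  (read a: C→B)
  step 9: B  (read b: B→B)

The earliest repeat is at step j = 5: N is in B, which it already visited at step i = 3.

B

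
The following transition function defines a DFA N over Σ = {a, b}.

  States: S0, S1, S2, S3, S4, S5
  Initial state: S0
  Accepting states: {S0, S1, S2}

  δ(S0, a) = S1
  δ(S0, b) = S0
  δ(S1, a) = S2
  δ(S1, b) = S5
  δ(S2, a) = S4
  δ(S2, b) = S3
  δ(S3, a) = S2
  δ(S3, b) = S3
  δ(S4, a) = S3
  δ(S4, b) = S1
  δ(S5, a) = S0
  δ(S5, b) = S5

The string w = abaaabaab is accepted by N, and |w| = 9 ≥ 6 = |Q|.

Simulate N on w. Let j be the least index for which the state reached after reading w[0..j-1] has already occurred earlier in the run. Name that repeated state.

State sequence: S0 -a-> S1 -b-> S5 -a-> S0 -a-> S1 -a-> S2 -b-> S3 -a-> S2 -a-> S4 -b-> S1
First repeat at step 3: S0 was already visited.

The earliest repeat is at step j = 3: N is in S0, which it already visited at step i = 0.
Pumping length from the standard proof: p = 6 (the number of states). The repeated state found above gives |xy| = j ≤ 6 and |y| = j − i ≥ 1.

S0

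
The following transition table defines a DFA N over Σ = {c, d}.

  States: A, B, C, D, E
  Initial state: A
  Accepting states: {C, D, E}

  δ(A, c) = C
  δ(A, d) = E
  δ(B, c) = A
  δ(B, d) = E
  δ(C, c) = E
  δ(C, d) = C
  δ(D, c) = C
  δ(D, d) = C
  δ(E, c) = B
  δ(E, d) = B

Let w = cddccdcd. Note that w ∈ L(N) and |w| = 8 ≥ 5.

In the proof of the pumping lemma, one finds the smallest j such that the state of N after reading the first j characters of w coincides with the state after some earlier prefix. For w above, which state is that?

Run of N on w = c d d c c d c d:
  step 0: A  (start)
  step 1: C  (read c: A→C)
  step 2: C  (read d: C→C)   ← first repeat (C seen earlier)
  step 3: C  (read d: C→C)
  step 4: E  (read c: C→E)
  step 5: B  (read c: E→B)
  step 6: E  (read d: B→E)
  step 7: B  (read c: E→B)
  step 8: E  (read d: B→E)

The earliest repeat is at step j = 2: N is in C, which it already visited at step i = 1.
Since N has 5 states, any run of length ≥ 5 visits 5+1 states, so by pigeonhole some state repeats within the first 5 steps — that repeat gives the pumpable loop.

C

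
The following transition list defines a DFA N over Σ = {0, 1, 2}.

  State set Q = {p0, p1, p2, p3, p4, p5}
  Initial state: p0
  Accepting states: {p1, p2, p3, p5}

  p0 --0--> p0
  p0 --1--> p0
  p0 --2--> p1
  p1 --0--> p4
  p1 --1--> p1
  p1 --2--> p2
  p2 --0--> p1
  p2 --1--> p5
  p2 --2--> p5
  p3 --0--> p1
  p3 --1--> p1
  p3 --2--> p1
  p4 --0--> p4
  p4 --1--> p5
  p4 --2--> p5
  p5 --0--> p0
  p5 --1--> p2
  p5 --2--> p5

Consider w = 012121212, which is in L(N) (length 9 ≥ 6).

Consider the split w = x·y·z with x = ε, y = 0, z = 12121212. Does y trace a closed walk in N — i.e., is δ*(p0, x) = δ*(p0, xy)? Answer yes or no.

yes

State sequence: p0 -0-> p0

After x (step 0): p0. After xy (step 1): p0.
They match, so y = 0 drives N around a cycle from p0 back to itself; pumping y any number of times keeps N in p0 before reading z, and xyⁱz ∈ L(N) for every i ≥ 0.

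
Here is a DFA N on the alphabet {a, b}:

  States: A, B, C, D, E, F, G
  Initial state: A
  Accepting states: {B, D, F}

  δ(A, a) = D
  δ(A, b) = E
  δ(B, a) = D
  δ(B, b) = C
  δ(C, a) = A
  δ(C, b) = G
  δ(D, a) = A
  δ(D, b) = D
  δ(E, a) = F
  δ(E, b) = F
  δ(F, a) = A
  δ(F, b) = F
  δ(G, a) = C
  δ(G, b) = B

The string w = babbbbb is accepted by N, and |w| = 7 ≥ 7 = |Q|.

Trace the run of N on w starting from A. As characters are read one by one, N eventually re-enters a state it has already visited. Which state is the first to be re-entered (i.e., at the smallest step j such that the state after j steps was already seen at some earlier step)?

F

State sequence: A -b-> E -a-> F -b-> F -b-> F -b-> F -b-> F -b-> F
First repeat at step 3: F was already visited.

The earliest repeat is at step j = 3: N is in F, which it already visited at step i = 2.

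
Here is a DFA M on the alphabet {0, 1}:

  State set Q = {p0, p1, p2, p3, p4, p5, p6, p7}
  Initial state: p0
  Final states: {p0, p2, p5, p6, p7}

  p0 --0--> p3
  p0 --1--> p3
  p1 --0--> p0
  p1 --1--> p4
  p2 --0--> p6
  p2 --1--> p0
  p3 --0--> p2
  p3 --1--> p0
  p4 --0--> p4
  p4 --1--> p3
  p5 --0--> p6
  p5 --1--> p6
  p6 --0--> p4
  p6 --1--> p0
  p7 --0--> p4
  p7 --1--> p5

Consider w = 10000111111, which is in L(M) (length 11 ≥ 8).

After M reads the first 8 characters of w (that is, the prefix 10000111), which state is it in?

p3

Run of M on the first 8 characters of w = 1 0 0 0 0 1 1 1:
  step 0: p0  (start)
  step 1: p3  (read 1: p0→p3)
  step 2: p2  (read 0: p3→p2)
  step 3: p6  (read 0: p2→p6)
  step 4: p4  (read 0: p6→p4)
  step 5: p4  (read 0: p4→p4)
  step 6: p3  (read 1: p4→p3)
  step 7: p0  (read 1: p3→p0)
  step 8: p3  (read 1: p0→p3)

After reading 8 characters, M is in state p3.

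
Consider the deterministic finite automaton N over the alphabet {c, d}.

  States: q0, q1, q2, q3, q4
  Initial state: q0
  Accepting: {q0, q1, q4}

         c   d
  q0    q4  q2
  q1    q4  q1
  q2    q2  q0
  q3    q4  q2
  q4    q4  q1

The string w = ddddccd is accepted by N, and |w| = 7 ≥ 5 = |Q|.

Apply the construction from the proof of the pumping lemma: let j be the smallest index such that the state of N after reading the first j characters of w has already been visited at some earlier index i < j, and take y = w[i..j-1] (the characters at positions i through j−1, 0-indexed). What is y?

dd

State sequence: q0 -d-> q2 -d-> q0 -d-> q2 -d-> q0 -c-> q4 -c-> q4 -d-> q1
First repeat at step 2: q0 was already visited.

So i = 0, j = 2, giving x = w[0:0] = ε, y = w[0:2] = dd, z = w[2:7] = ddccd.
Check: |xy| = 2 ≤ 5 and |y| = 2 ≥ 1. Reading y takes N from q0 back to q0, so every xyⁱz is accepted.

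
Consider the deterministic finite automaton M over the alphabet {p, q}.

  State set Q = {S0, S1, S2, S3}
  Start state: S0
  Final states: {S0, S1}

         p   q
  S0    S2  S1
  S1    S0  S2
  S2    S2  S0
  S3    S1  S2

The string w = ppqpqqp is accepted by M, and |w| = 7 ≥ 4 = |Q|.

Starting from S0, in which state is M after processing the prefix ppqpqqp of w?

S0

State sequence: S0 -p-> S2 -p-> S2 -q-> S0 -p-> S2 -q-> S0 -q-> S1 -p-> S0

After reading 7 characters, M is in state S0.
(This kind of state-tracing is the core of the pumping-lemma construction: with 4 states, pigeonhole forces a repeat within the first 4 steps.)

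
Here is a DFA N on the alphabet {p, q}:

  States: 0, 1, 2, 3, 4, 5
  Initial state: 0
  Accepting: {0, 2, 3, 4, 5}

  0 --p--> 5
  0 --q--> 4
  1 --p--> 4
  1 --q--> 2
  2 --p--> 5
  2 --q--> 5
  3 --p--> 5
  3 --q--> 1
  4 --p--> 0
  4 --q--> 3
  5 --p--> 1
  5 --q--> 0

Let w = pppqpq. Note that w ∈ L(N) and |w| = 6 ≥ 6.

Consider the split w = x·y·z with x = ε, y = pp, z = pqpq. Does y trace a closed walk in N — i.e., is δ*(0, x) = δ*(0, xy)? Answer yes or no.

no

Run of N on the first 2 characters of w = p p:
  step 0: 0  (start)
  step 1: 5  (read p: 0→5)
  step 2: 1  (read p: 5→1)

After x (step 0): 0. After xy (step 2): 1.
They differ (0 ≠ 1), so y is not a cycle from the state after x; this split is not the one the pumping-lemma construction produces, and pumping y need not keep the string in L(N).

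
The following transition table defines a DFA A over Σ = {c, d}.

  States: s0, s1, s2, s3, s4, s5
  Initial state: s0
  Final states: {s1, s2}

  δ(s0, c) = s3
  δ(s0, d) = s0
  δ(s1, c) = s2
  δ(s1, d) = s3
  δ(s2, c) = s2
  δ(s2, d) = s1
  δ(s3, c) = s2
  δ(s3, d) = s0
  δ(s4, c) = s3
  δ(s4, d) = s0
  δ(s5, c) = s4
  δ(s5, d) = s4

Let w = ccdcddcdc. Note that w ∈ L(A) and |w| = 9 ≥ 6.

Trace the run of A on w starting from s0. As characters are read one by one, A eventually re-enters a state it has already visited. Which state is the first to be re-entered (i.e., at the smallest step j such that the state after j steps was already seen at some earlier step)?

s2

Run of A on w = c c d c d d c d c:
  step 0: s0  (start)
  step 1: s3  (read c: s0→s3)
  step 2: s2  (read c: s3→s2)
  step 3: s1  (read d: s2→s1)
  step 4: s2  (read c: s1→s2)   ← first repeat (s2 seen earlier)
  step 5: s1  (read d: s2→s1)
  step 6: s3  (read d: s1→s3)
  step 7: s2  (read c: s3→s2)
  step 8: s1  (read d: s2→s1)
  step 9: s2  (read c: s1→s2)

The earliest repeat is at step j = 4: A is in s2, which it already visited at step i = 2.
Pumping length from the standard proof: p = 6 (the number of states). The repeated state found above gives |xy| = j ≤ 6 and |y| = j − i ≥ 1.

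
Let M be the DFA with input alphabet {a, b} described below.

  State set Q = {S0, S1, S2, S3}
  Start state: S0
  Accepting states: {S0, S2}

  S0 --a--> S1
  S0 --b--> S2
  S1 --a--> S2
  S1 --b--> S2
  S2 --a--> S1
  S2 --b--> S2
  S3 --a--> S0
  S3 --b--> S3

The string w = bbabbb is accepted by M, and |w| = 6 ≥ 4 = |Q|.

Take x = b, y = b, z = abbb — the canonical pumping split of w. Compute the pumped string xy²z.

bbbabbb

xy^2z = b·b·b·abbb = bbbabbb.
Reading y = b takes M from S2 back to S2, so after x·y·y the machine is still in S2, and z then leads to the accepting state S2. Hence bbbabbb ∈ L(M).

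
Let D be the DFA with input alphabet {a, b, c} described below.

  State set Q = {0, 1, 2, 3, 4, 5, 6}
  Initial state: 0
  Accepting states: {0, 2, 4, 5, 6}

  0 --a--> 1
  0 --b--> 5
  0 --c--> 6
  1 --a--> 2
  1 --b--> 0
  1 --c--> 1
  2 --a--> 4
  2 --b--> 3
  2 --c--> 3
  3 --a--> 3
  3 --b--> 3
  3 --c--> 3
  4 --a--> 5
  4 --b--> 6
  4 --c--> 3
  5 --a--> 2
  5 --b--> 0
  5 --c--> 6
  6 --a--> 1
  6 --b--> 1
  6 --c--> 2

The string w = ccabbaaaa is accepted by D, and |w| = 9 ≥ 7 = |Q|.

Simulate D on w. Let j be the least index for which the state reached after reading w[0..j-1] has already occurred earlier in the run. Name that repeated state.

6

Run of D on w = c c a b b a a a a:
  step 0: 0  (start)
  step 1: 6  (read c: 0→6)
  step 2: 2  (read c: 6→2)
  step 3: 4  (read a: 2→4)
  step 4: 6  (read b: 4→6)   ← first repeat (6 seen earlier)
  step 5: 1  (read b: 6→1)
  step 6: 2  (read a: 1→2)
  step 7: 4  (read a: 2→4)
  step 8: 5  (read a: 4→5)
  step 9: 2  (read a: 5→2)

The earliest repeat is at step j = 4: D is in 6, which it already visited at step i = 1.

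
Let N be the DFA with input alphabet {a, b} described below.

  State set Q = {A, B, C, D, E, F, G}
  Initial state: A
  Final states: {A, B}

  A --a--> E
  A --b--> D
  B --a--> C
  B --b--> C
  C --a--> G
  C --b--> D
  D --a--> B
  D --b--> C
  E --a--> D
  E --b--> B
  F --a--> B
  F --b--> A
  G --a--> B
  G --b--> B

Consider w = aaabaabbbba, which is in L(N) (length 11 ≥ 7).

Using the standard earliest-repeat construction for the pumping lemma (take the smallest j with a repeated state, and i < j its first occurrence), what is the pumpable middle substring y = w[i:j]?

baa

State sequence: A -a-> E -a-> D -a-> B -b-> C -a-> G -a-> B -b-> C -b-> D -b-> C -b-> D -a-> B
First repeat at step 6: B was already visited.

So i = 3, j = 6, giving x = w[0:3] = aaa, y = w[3:6] = baa, z = w[6:11] = bbbba.
Check: |xy| = 6 ≤ 7 and |y| = 3 ≥ 1. Reading y takes N from B back to B, so every xyⁱz is accepted.
The DFA has 7 states, so the proof of the pumping lemma guarantees a repeated state among the first 7+1 visited; the segment between the two visits is the pumpable y.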